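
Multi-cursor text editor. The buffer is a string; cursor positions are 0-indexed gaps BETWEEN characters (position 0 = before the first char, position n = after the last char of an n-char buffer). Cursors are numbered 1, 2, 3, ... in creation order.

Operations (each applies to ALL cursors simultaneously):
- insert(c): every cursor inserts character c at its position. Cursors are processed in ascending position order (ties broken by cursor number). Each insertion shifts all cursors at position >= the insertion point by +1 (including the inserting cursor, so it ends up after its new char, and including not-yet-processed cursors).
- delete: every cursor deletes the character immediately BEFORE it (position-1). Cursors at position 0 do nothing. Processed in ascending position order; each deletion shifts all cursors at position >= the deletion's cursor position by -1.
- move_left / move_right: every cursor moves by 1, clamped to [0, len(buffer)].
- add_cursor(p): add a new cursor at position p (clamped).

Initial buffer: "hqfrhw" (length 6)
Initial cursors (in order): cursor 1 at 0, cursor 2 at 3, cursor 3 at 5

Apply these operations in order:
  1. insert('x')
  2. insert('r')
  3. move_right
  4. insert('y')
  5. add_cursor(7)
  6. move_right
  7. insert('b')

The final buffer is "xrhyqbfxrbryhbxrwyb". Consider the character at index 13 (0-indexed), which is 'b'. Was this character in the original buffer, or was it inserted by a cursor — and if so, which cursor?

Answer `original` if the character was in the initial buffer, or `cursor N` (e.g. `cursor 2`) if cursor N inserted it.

After op 1 (insert('x')): buffer="xhqfxrhxw" (len 9), cursors c1@1 c2@5 c3@8, authorship 1...2..3.
After op 2 (insert('r')): buffer="xrhqfxrrhxrw" (len 12), cursors c1@2 c2@7 c3@11, authorship 11...22..33.
After op 3 (move_right): buffer="xrhqfxrrhxrw" (len 12), cursors c1@3 c2@8 c3@12, authorship 11...22..33.
After op 4 (insert('y')): buffer="xrhyqfxrryhxrwy" (len 15), cursors c1@4 c2@10 c3@15, authorship 11.1..22.2.33.3
After op 5 (add_cursor(7)): buffer="xrhyqfxrryhxrwy" (len 15), cursors c1@4 c4@7 c2@10 c3@15, authorship 11.1..22.2.33.3
After op 6 (move_right): buffer="xrhyqfxrryhxrwy" (len 15), cursors c1@5 c4@8 c2@11 c3@15, authorship 11.1..22.2.33.3
After op 7 (insert('b')): buffer="xrhyqbfxrbryhbxrwyb" (len 19), cursors c1@6 c4@10 c2@14 c3@19, authorship 11.1.1.224.2.233.33
Authorship (.=original, N=cursor N): 1 1 . 1 . 1 . 2 2 4 . 2 . 2 3 3 . 3 3
Index 13: author = 2

Answer: cursor 2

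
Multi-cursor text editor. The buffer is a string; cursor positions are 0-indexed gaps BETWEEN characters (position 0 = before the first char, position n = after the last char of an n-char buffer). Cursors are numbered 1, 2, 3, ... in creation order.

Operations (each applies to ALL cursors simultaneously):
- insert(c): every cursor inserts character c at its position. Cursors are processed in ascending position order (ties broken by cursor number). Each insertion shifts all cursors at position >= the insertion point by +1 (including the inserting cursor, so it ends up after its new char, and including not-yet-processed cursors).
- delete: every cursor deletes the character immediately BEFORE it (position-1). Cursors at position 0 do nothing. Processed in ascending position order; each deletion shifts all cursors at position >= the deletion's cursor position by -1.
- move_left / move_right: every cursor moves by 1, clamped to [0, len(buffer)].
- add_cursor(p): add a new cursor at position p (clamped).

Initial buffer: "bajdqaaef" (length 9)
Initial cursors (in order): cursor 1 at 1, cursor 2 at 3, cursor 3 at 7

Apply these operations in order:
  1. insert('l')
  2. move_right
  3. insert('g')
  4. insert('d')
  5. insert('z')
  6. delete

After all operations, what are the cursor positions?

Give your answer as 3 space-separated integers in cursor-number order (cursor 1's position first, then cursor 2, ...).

Answer: 5 10 17

Derivation:
After op 1 (insert('l')): buffer="blajldqaalef" (len 12), cursors c1@2 c2@5 c3@10, authorship .1..2....3..
After op 2 (move_right): buffer="blajldqaalef" (len 12), cursors c1@3 c2@6 c3@11, authorship .1..2....3..
After op 3 (insert('g')): buffer="blagjldgqaalegf" (len 15), cursors c1@4 c2@8 c3@14, authorship .1.1.2.2...3.3.
After op 4 (insert('d')): buffer="blagdjldgdqaalegdf" (len 18), cursors c1@5 c2@10 c3@17, authorship .1.11.2.22...3.33.
After op 5 (insert('z')): buffer="blagdzjldgdzqaalegdzf" (len 21), cursors c1@6 c2@12 c3@20, authorship .1.111.2.222...3.333.
After op 6 (delete): buffer="blagdjldgdqaalegdf" (len 18), cursors c1@5 c2@10 c3@17, authorship .1.11.2.22...3.33.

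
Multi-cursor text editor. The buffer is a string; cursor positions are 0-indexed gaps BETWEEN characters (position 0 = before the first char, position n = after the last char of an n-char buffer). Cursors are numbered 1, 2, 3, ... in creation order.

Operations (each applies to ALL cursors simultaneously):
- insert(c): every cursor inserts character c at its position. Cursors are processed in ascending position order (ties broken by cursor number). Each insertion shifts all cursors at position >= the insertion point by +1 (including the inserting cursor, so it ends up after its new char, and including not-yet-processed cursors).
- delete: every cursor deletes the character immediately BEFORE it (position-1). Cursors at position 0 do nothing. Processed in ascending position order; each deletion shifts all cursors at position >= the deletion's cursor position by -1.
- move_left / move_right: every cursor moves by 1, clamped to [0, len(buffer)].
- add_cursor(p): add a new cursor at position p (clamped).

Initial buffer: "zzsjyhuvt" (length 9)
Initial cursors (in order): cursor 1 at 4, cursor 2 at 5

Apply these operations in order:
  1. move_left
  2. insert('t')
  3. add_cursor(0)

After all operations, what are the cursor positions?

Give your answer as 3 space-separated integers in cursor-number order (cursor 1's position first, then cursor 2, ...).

Answer: 4 6 0

Derivation:
After op 1 (move_left): buffer="zzsjyhuvt" (len 9), cursors c1@3 c2@4, authorship .........
After op 2 (insert('t')): buffer="zzstjtyhuvt" (len 11), cursors c1@4 c2@6, authorship ...1.2.....
After op 3 (add_cursor(0)): buffer="zzstjtyhuvt" (len 11), cursors c3@0 c1@4 c2@6, authorship ...1.2.....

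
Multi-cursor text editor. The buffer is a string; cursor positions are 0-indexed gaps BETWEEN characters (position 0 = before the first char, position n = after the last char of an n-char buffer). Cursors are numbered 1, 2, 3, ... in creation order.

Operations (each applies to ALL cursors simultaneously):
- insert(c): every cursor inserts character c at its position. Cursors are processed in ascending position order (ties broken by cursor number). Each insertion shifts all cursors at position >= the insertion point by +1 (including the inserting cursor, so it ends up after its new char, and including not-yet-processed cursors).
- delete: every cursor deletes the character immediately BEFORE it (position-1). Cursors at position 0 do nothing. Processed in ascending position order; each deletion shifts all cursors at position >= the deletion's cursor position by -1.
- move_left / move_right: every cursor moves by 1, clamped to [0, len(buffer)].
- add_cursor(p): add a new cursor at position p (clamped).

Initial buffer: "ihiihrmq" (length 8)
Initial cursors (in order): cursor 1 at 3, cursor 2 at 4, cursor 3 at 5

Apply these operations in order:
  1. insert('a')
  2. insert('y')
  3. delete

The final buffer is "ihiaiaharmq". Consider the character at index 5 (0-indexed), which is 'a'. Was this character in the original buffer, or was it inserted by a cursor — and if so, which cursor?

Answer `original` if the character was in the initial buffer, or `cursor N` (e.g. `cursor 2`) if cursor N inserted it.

After op 1 (insert('a')): buffer="ihiaiaharmq" (len 11), cursors c1@4 c2@6 c3@8, authorship ...1.2.3...
After op 2 (insert('y')): buffer="ihiayiayhayrmq" (len 14), cursors c1@5 c2@8 c3@11, authorship ...11.22.33...
After op 3 (delete): buffer="ihiaiaharmq" (len 11), cursors c1@4 c2@6 c3@8, authorship ...1.2.3...
Authorship (.=original, N=cursor N): . . . 1 . 2 . 3 . . .
Index 5: author = 2

Answer: cursor 2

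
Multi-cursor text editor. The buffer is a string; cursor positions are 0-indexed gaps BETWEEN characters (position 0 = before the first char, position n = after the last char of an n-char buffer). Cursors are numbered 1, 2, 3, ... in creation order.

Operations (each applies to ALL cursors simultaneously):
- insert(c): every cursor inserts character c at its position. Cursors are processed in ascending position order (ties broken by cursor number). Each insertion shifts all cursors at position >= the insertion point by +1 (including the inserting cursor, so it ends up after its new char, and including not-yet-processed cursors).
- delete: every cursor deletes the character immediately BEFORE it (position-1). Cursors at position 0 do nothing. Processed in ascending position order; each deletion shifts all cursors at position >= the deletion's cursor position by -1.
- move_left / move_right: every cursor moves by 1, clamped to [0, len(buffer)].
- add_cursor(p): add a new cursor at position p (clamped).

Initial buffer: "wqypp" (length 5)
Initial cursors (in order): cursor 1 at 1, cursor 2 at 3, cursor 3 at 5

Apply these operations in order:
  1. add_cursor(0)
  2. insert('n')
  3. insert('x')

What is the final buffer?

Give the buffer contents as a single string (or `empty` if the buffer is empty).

Answer: nxwnxqynxppnx

Derivation:
After op 1 (add_cursor(0)): buffer="wqypp" (len 5), cursors c4@0 c1@1 c2@3 c3@5, authorship .....
After op 2 (insert('n')): buffer="nwnqynppn" (len 9), cursors c4@1 c1@3 c2@6 c3@9, authorship 4.1..2..3
After op 3 (insert('x')): buffer="nxwnxqynxppnx" (len 13), cursors c4@2 c1@5 c2@9 c3@13, authorship 44.11..22..33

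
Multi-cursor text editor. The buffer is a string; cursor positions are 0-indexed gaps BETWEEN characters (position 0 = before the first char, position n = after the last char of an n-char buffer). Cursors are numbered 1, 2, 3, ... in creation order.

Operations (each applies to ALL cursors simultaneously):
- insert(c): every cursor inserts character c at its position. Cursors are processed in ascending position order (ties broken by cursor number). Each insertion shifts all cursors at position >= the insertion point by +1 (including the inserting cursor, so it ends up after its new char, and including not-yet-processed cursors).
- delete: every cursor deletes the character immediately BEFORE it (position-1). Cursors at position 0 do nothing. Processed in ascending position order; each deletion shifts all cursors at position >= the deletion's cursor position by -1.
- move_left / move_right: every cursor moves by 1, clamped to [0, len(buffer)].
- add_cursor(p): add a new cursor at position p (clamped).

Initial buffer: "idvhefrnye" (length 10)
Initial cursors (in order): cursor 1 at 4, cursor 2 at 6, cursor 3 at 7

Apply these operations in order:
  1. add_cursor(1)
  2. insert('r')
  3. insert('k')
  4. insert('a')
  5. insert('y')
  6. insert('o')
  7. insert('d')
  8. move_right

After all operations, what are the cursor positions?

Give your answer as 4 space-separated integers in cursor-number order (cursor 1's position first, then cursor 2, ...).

After op 1 (add_cursor(1)): buffer="idvhefrnye" (len 10), cursors c4@1 c1@4 c2@6 c3@7, authorship ..........
After op 2 (insert('r')): buffer="irdvhrefrrrnye" (len 14), cursors c4@2 c1@6 c2@9 c3@11, authorship .4...1..2.3...
After op 3 (insert('k')): buffer="irkdvhrkefrkrrknye" (len 18), cursors c4@3 c1@8 c2@12 c3@15, authorship .44...11..22.33...
After op 4 (insert('a')): buffer="irkadvhrkaefrkarrkanye" (len 22), cursors c4@4 c1@10 c2@15 c3@19, authorship .444...111..222.333...
After op 5 (insert('y')): buffer="irkaydvhrkayefrkayrrkaynye" (len 26), cursors c4@5 c1@12 c2@18 c3@23, authorship .4444...1111..2222.3333...
After op 6 (insert('o')): buffer="irkayodvhrkayoefrkayorrkayonye" (len 30), cursors c4@6 c1@14 c2@21 c3@27, authorship .44444...11111..22222.33333...
After op 7 (insert('d')): buffer="irkayoddvhrkayodefrkayodrrkayodnye" (len 34), cursors c4@7 c1@16 c2@24 c3@31, authorship .444444...111111..222222.333333...
After op 8 (move_right): buffer="irkayoddvhrkayodefrkayodrrkayodnye" (len 34), cursors c4@8 c1@17 c2@25 c3@32, authorship .444444...111111..222222.333333...

Answer: 17 25 32 8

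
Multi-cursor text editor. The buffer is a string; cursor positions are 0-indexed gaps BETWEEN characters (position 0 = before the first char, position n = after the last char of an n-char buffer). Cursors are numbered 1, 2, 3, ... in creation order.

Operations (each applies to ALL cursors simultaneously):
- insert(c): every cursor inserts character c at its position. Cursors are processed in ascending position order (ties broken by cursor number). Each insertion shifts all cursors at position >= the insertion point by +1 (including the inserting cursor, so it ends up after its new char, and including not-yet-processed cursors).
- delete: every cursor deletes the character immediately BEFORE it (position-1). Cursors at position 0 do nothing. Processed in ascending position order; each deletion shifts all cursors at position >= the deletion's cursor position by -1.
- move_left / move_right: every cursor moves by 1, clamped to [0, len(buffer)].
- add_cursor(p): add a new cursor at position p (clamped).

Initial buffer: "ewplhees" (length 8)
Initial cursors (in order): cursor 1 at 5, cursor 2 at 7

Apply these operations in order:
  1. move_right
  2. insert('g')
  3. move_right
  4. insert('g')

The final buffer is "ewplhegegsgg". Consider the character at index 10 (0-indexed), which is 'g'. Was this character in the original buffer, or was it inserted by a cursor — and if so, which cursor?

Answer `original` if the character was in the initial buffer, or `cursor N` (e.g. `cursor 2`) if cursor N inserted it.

Answer: cursor 2

Derivation:
After op 1 (move_right): buffer="ewplhees" (len 8), cursors c1@6 c2@8, authorship ........
After op 2 (insert('g')): buffer="ewplhegesg" (len 10), cursors c1@7 c2@10, authorship ......1..2
After op 3 (move_right): buffer="ewplhegesg" (len 10), cursors c1@8 c2@10, authorship ......1..2
After op 4 (insert('g')): buffer="ewplhegegsgg" (len 12), cursors c1@9 c2@12, authorship ......1.1.22
Authorship (.=original, N=cursor N): . . . . . . 1 . 1 . 2 2
Index 10: author = 2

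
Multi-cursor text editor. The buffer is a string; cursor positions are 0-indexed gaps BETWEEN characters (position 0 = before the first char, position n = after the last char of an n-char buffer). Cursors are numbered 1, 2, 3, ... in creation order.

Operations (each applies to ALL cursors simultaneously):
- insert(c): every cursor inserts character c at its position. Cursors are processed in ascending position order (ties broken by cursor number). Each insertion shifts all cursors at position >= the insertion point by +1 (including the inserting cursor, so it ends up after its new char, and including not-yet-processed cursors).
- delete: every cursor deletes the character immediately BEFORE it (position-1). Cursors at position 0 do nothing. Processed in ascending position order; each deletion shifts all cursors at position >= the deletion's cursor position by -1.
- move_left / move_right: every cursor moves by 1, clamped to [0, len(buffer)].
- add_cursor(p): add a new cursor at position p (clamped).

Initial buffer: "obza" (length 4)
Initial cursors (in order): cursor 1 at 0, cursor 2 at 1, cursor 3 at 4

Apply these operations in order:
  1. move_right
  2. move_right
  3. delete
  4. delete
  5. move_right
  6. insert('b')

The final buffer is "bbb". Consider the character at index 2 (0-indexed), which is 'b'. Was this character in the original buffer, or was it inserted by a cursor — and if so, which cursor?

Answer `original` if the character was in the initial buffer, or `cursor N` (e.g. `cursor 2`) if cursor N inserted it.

After op 1 (move_right): buffer="obza" (len 4), cursors c1@1 c2@2 c3@4, authorship ....
After op 2 (move_right): buffer="obza" (len 4), cursors c1@2 c2@3 c3@4, authorship ....
After op 3 (delete): buffer="o" (len 1), cursors c1@1 c2@1 c3@1, authorship .
After op 4 (delete): buffer="" (len 0), cursors c1@0 c2@0 c3@0, authorship 
After op 5 (move_right): buffer="" (len 0), cursors c1@0 c2@0 c3@0, authorship 
After op 6 (insert('b')): buffer="bbb" (len 3), cursors c1@3 c2@3 c3@3, authorship 123
Authorship (.=original, N=cursor N): 1 2 3
Index 2: author = 3

Answer: cursor 3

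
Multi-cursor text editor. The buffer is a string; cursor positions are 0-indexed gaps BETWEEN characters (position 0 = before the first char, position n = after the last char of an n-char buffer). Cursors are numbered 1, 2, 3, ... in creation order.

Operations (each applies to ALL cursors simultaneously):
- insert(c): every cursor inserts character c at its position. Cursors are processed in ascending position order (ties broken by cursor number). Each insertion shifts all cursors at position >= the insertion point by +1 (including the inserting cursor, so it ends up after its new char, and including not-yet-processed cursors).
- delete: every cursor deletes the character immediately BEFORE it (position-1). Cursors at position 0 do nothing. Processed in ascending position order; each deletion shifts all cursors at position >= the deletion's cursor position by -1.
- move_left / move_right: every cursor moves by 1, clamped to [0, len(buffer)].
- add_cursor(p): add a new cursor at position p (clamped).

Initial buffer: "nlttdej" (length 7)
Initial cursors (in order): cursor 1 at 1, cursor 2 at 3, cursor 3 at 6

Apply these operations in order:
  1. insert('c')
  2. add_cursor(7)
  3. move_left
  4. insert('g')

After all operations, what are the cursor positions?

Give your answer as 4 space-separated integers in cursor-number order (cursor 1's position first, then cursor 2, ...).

Answer: 2 6 12 9

Derivation:
After op 1 (insert('c')): buffer="ncltctdecj" (len 10), cursors c1@2 c2@5 c3@9, authorship .1..2...3.
After op 2 (add_cursor(7)): buffer="ncltctdecj" (len 10), cursors c1@2 c2@5 c4@7 c3@9, authorship .1..2...3.
After op 3 (move_left): buffer="ncltctdecj" (len 10), cursors c1@1 c2@4 c4@6 c3@8, authorship .1..2...3.
After op 4 (insert('g')): buffer="ngcltgctgdegcj" (len 14), cursors c1@2 c2@6 c4@9 c3@12, authorship .11..22.4..33.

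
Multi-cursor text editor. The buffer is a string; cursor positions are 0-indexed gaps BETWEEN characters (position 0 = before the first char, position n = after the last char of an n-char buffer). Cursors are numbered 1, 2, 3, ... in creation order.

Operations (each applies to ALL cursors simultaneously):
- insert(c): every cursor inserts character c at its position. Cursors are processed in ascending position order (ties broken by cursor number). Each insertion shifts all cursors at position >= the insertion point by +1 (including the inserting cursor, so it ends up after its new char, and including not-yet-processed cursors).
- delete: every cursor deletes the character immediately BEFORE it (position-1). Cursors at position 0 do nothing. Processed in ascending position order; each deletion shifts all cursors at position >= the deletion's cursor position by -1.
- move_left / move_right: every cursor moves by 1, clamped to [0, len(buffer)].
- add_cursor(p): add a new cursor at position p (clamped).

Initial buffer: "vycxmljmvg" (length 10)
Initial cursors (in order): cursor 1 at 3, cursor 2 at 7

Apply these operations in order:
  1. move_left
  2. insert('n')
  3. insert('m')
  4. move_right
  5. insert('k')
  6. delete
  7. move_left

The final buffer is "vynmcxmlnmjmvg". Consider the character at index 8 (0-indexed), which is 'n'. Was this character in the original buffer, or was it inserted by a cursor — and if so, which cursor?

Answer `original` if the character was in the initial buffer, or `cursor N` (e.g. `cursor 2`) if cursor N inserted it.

After op 1 (move_left): buffer="vycxmljmvg" (len 10), cursors c1@2 c2@6, authorship ..........
After op 2 (insert('n')): buffer="vyncxmlnjmvg" (len 12), cursors c1@3 c2@8, authorship ..1....2....
After op 3 (insert('m')): buffer="vynmcxmlnmjmvg" (len 14), cursors c1@4 c2@10, authorship ..11....22....
After op 4 (move_right): buffer="vynmcxmlnmjmvg" (len 14), cursors c1@5 c2@11, authorship ..11....22....
After op 5 (insert('k')): buffer="vynmckxmlnmjkmvg" (len 16), cursors c1@6 c2@13, authorship ..11.1...22.2...
After op 6 (delete): buffer="vynmcxmlnmjmvg" (len 14), cursors c1@5 c2@11, authorship ..11....22....
After op 7 (move_left): buffer="vynmcxmlnmjmvg" (len 14), cursors c1@4 c2@10, authorship ..11....22....
Authorship (.=original, N=cursor N): . . 1 1 . . . . 2 2 . . . .
Index 8: author = 2

Answer: cursor 2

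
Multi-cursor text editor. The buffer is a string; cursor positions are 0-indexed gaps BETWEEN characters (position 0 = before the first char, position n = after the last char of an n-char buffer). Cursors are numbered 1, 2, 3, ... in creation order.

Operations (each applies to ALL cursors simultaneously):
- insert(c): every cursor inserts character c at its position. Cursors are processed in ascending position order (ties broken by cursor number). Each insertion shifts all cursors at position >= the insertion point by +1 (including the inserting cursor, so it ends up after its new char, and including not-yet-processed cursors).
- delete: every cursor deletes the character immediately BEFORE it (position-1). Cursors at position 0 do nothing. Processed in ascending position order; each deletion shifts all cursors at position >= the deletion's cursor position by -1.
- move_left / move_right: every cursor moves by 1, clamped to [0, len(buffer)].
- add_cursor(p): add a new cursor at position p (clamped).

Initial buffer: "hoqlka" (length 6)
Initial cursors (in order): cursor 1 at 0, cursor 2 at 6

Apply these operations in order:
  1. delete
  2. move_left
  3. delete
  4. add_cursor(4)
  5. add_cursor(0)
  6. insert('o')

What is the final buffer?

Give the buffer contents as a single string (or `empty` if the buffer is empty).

After op 1 (delete): buffer="hoqlk" (len 5), cursors c1@0 c2@5, authorship .....
After op 2 (move_left): buffer="hoqlk" (len 5), cursors c1@0 c2@4, authorship .....
After op 3 (delete): buffer="hoqk" (len 4), cursors c1@0 c2@3, authorship ....
After op 4 (add_cursor(4)): buffer="hoqk" (len 4), cursors c1@0 c2@3 c3@4, authorship ....
After op 5 (add_cursor(0)): buffer="hoqk" (len 4), cursors c1@0 c4@0 c2@3 c3@4, authorship ....
After op 6 (insert('o')): buffer="oohoqoko" (len 8), cursors c1@2 c4@2 c2@6 c3@8, authorship 14...2.3

Answer: oohoqoko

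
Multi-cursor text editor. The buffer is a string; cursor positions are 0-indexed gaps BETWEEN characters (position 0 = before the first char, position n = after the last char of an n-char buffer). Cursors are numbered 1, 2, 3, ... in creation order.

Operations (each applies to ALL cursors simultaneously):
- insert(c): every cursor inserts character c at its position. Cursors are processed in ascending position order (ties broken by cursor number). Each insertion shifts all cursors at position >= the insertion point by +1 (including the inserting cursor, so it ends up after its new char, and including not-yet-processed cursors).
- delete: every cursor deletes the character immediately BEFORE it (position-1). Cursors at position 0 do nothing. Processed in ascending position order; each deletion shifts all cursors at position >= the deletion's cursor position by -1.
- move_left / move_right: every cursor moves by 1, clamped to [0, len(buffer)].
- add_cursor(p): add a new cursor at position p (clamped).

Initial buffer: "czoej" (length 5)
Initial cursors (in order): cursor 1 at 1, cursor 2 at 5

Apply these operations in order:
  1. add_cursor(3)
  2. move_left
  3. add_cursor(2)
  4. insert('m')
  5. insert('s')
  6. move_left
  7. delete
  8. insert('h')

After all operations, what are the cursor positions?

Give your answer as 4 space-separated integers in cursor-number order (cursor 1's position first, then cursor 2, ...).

After op 1 (add_cursor(3)): buffer="czoej" (len 5), cursors c1@1 c3@3 c2@5, authorship .....
After op 2 (move_left): buffer="czoej" (len 5), cursors c1@0 c3@2 c2@4, authorship .....
After op 3 (add_cursor(2)): buffer="czoej" (len 5), cursors c1@0 c3@2 c4@2 c2@4, authorship .....
After op 4 (insert('m')): buffer="mczmmoemj" (len 9), cursors c1@1 c3@5 c4@5 c2@8, authorship 1..34..2.
After op 5 (insert('s')): buffer="msczmmssoemsj" (len 13), cursors c1@2 c3@8 c4@8 c2@12, authorship 11..3434..22.
After op 6 (move_left): buffer="msczmmssoemsj" (len 13), cursors c1@1 c3@7 c4@7 c2@11, authorship 11..3434..22.
After op 7 (delete): buffer="sczmsoesj" (len 9), cursors c1@0 c3@4 c4@4 c2@7, authorship 1..34..2.
After op 8 (insert('h')): buffer="hsczmhhsoehsj" (len 13), cursors c1@1 c3@7 c4@7 c2@11, authorship 11..3344..22.

Answer: 1 11 7 7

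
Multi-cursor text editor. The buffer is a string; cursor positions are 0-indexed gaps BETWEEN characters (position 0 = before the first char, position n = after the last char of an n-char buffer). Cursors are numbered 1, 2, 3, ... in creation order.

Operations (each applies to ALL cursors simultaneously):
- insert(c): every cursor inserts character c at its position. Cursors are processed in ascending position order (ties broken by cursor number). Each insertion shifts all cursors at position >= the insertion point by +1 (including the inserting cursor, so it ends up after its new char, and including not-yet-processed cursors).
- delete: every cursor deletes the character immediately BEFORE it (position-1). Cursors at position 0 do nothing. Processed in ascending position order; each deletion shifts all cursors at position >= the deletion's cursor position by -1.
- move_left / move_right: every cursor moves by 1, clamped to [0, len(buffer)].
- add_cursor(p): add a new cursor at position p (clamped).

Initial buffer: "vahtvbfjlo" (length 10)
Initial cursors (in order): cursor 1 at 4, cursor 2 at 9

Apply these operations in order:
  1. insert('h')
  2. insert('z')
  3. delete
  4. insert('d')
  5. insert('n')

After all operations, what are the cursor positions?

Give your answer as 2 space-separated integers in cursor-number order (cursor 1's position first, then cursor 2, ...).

After op 1 (insert('h')): buffer="vahthvbfjlho" (len 12), cursors c1@5 c2@11, authorship ....1.....2.
After op 2 (insert('z')): buffer="vahthzvbfjlhzo" (len 14), cursors c1@6 c2@13, authorship ....11.....22.
After op 3 (delete): buffer="vahthvbfjlho" (len 12), cursors c1@5 c2@11, authorship ....1.....2.
After op 4 (insert('d')): buffer="vahthdvbfjlhdo" (len 14), cursors c1@6 c2@13, authorship ....11.....22.
After op 5 (insert('n')): buffer="vahthdnvbfjlhdno" (len 16), cursors c1@7 c2@15, authorship ....111.....222.

Answer: 7 15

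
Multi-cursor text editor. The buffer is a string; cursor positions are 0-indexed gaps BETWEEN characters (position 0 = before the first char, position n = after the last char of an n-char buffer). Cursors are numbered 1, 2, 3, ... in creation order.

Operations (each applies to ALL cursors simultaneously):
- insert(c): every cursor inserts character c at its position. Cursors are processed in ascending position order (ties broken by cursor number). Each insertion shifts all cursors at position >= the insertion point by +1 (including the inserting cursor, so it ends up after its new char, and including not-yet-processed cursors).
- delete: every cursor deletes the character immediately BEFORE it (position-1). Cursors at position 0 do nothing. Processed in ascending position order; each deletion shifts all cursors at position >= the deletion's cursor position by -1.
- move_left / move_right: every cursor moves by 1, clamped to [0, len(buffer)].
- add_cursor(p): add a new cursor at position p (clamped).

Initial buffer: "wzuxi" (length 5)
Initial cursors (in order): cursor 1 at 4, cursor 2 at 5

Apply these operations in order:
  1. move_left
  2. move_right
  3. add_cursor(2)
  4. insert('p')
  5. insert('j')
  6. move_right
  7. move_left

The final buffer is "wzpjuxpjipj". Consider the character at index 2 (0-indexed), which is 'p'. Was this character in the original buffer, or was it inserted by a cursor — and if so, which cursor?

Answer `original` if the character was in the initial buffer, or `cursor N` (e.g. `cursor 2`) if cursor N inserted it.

Answer: cursor 3

Derivation:
After op 1 (move_left): buffer="wzuxi" (len 5), cursors c1@3 c2@4, authorship .....
After op 2 (move_right): buffer="wzuxi" (len 5), cursors c1@4 c2@5, authorship .....
After op 3 (add_cursor(2)): buffer="wzuxi" (len 5), cursors c3@2 c1@4 c2@5, authorship .....
After op 4 (insert('p')): buffer="wzpuxpip" (len 8), cursors c3@3 c1@6 c2@8, authorship ..3..1.2
After op 5 (insert('j')): buffer="wzpjuxpjipj" (len 11), cursors c3@4 c1@8 c2@11, authorship ..33..11.22
After op 6 (move_right): buffer="wzpjuxpjipj" (len 11), cursors c3@5 c1@9 c2@11, authorship ..33..11.22
After op 7 (move_left): buffer="wzpjuxpjipj" (len 11), cursors c3@4 c1@8 c2@10, authorship ..33..11.22
Authorship (.=original, N=cursor N): . . 3 3 . . 1 1 . 2 2
Index 2: author = 3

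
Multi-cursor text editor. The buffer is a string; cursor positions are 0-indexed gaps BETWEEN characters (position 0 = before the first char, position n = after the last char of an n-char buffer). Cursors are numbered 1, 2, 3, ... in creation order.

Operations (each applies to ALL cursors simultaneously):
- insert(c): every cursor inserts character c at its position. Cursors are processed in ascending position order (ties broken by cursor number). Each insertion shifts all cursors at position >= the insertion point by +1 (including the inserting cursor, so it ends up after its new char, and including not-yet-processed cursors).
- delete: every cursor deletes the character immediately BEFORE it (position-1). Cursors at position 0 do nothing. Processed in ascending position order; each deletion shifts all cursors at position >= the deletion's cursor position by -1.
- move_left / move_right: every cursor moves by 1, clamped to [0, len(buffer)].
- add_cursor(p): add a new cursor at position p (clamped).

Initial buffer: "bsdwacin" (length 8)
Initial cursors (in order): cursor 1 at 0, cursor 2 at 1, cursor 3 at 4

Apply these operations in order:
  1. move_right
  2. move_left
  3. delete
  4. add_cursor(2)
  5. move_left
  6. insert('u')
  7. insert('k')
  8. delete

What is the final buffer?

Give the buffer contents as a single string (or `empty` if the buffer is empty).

Answer: uusuudacin

Derivation:
After op 1 (move_right): buffer="bsdwacin" (len 8), cursors c1@1 c2@2 c3@5, authorship ........
After op 2 (move_left): buffer="bsdwacin" (len 8), cursors c1@0 c2@1 c3@4, authorship ........
After op 3 (delete): buffer="sdacin" (len 6), cursors c1@0 c2@0 c3@2, authorship ......
After op 4 (add_cursor(2)): buffer="sdacin" (len 6), cursors c1@0 c2@0 c3@2 c4@2, authorship ......
After op 5 (move_left): buffer="sdacin" (len 6), cursors c1@0 c2@0 c3@1 c4@1, authorship ......
After op 6 (insert('u')): buffer="uusuudacin" (len 10), cursors c1@2 c2@2 c3@5 c4@5, authorship 12.34.....
After op 7 (insert('k')): buffer="uukksuukkdacin" (len 14), cursors c1@4 c2@4 c3@9 c4@9, authorship 1212.3434.....
After op 8 (delete): buffer="uusuudacin" (len 10), cursors c1@2 c2@2 c3@5 c4@5, authorship 12.34.....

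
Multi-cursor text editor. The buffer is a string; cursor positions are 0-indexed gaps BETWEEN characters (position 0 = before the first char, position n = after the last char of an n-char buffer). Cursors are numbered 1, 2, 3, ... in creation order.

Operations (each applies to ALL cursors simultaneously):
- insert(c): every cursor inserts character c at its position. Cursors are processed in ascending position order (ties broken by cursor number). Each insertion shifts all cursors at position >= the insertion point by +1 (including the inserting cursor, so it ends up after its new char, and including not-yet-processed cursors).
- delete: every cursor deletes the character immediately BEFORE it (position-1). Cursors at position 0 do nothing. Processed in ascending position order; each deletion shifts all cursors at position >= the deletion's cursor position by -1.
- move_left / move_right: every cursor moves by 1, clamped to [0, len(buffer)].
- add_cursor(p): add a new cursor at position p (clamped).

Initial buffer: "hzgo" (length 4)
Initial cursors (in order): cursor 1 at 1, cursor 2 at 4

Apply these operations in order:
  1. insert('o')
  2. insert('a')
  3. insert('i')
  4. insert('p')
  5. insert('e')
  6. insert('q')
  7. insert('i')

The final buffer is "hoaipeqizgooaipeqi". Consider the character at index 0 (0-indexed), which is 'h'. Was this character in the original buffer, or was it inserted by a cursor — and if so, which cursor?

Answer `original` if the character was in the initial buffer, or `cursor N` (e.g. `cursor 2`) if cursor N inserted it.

After op 1 (insert('o')): buffer="hozgoo" (len 6), cursors c1@2 c2@6, authorship .1...2
After op 2 (insert('a')): buffer="hoazgooa" (len 8), cursors c1@3 c2@8, authorship .11...22
After op 3 (insert('i')): buffer="hoaizgooai" (len 10), cursors c1@4 c2@10, authorship .111...222
After op 4 (insert('p')): buffer="hoaipzgooaip" (len 12), cursors c1@5 c2@12, authorship .1111...2222
After op 5 (insert('e')): buffer="hoaipezgooaipe" (len 14), cursors c1@6 c2@14, authorship .11111...22222
After op 6 (insert('q')): buffer="hoaipeqzgooaipeq" (len 16), cursors c1@7 c2@16, authorship .111111...222222
After op 7 (insert('i')): buffer="hoaipeqizgooaipeqi" (len 18), cursors c1@8 c2@18, authorship .1111111...2222222
Authorship (.=original, N=cursor N): . 1 1 1 1 1 1 1 . . . 2 2 2 2 2 2 2
Index 0: author = original

Answer: original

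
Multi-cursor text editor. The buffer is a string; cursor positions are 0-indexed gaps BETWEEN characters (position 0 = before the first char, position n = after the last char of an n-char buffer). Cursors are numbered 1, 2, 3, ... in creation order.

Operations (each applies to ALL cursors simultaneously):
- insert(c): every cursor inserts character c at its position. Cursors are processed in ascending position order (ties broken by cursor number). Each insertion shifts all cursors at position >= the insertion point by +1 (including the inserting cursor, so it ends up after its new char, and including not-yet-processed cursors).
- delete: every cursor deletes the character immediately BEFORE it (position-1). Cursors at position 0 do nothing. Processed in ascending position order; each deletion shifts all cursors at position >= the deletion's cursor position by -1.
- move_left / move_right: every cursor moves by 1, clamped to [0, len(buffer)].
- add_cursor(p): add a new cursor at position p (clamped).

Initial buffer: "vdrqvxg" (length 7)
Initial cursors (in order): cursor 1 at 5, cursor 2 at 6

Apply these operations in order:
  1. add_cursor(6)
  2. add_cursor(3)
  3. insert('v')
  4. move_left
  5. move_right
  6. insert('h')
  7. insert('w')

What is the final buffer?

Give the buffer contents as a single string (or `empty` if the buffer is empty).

After op 1 (add_cursor(6)): buffer="vdrqvxg" (len 7), cursors c1@5 c2@6 c3@6, authorship .......
After op 2 (add_cursor(3)): buffer="vdrqvxg" (len 7), cursors c4@3 c1@5 c2@6 c3@6, authorship .......
After op 3 (insert('v')): buffer="vdrvqvvxvvg" (len 11), cursors c4@4 c1@7 c2@10 c3@10, authorship ...4..1.23.
After op 4 (move_left): buffer="vdrvqvvxvvg" (len 11), cursors c4@3 c1@6 c2@9 c3@9, authorship ...4..1.23.
After op 5 (move_right): buffer="vdrvqvvxvvg" (len 11), cursors c4@4 c1@7 c2@10 c3@10, authorship ...4..1.23.
After op 6 (insert('h')): buffer="vdrvhqvvhxvvhhg" (len 15), cursors c4@5 c1@9 c2@14 c3@14, authorship ...44..11.2323.
After op 7 (insert('w')): buffer="vdrvhwqvvhwxvvhhwwg" (len 19), cursors c4@6 c1@11 c2@18 c3@18, authorship ...444..111.232323.

Answer: vdrvhwqvvhwxvvhhwwg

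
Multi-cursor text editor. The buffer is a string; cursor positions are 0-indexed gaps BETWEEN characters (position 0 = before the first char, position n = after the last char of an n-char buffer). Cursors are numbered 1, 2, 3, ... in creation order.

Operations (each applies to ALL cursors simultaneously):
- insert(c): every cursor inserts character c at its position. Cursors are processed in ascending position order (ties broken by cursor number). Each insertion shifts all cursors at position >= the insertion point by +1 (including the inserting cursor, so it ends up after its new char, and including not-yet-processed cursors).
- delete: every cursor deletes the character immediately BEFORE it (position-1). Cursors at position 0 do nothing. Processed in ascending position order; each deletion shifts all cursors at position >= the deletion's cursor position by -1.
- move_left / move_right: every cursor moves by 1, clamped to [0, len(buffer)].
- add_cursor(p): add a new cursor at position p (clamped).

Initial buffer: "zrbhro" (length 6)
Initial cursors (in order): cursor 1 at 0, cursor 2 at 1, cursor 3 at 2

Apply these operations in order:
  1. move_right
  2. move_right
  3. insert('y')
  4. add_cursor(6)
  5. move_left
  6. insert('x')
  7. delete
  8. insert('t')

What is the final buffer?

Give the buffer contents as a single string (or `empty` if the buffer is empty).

After op 1 (move_right): buffer="zrbhro" (len 6), cursors c1@1 c2@2 c3@3, authorship ......
After op 2 (move_right): buffer="zrbhro" (len 6), cursors c1@2 c2@3 c3@4, authorship ......
After op 3 (insert('y')): buffer="zrybyhyro" (len 9), cursors c1@3 c2@5 c3@7, authorship ..1.2.3..
After op 4 (add_cursor(6)): buffer="zrybyhyro" (len 9), cursors c1@3 c2@5 c4@6 c3@7, authorship ..1.2.3..
After op 5 (move_left): buffer="zrybyhyro" (len 9), cursors c1@2 c2@4 c4@5 c3@6, authorship ..1.2.3..
After op 6 (insert('x')): buffer="zrxybxyxhxyro" (len 13), cursors c1@3 c2@6 c4@8 c3@10, authorship ..11.224.33..
After op 7 (delete): buffer="zrybyhyro" (len 9), cursors c1@2 c2@4 c4@5 c3@6, authorship ..1.2.3..
After op 8 (insert('t')): buffer="zrtybtythtyro" (len 13), cursors c1@3 c2@6 c4@8 c3@10, authorship ..11.224.33..

Answer: zrtybtythtyro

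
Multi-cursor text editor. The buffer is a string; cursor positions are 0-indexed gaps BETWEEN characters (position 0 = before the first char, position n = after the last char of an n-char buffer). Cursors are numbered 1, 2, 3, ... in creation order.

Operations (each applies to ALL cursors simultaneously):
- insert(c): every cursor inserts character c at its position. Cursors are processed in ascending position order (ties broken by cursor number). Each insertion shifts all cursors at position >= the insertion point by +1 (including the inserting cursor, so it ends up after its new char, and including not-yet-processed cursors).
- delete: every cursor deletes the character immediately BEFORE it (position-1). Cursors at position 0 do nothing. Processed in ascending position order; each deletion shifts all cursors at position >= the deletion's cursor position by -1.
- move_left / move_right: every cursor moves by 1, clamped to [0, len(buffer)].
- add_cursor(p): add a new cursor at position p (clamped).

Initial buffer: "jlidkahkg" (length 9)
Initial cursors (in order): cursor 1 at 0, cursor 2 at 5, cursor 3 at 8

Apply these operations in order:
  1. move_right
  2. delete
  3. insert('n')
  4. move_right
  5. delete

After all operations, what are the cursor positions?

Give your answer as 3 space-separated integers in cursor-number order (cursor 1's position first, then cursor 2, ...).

After op 1 (move_right): buffer="jlidkahkg" (len 9), cursors c1@1 c2@6 c3@9, authorship .........
After op 2 (delete): buffer="lidkhk" (len 6), cursors c1@0 c2@4 c3@6, authorship ......
After op 3 (insert('n')): buffer="nlidknhkn" (len 9), cursors c1@1 c2@6 c3@9, authorship 1....2..3
After op 4 (move_right): buffer="nlidknhkn" (len 9), cursors c1@2 c2@7 c3@9, authorship 1....2..3
After op 5 (delete): buffer="nidknk" (len 6), cursors c1@1 c2@5 c3@6, authorship 1...2.

Answer: 1 5 6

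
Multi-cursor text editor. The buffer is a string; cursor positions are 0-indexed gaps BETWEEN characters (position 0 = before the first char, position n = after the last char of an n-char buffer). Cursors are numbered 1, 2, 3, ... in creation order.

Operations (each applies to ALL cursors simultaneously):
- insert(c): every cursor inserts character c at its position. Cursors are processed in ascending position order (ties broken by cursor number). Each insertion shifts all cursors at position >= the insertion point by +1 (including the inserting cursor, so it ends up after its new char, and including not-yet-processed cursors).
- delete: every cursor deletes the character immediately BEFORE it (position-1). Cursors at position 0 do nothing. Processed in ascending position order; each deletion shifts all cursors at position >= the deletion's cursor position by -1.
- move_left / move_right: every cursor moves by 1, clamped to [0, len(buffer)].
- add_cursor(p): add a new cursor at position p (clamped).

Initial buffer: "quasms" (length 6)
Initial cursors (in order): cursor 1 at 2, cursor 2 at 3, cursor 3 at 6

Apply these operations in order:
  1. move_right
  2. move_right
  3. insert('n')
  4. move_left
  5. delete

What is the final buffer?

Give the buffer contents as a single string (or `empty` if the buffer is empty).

Answer: quannn

Derivation:
After op 1 (move_right): buffer="quasms" (len 6), cursors c1@3 c2@4 c3@6, authorship ......
After op 2 (move_right): buffer="quasms" (len 6), cursors c1@4 c2@5 c3@6, authorship ......
After op 3 (insert('n')): buffer="quasnmnsn" (len 9), cursors c1@5 c2@7 c3@9, authorship ....1.2.3
After op 4 (move_left): buffer="quasnmnsn" (len 9), cursors c1@4 c2@6 c3@8, authorship ....1.2.3
After op 5 (delete): buffer="quannn" (len 6), cursors c1@3 c2@4 c3@5, authorship ...123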